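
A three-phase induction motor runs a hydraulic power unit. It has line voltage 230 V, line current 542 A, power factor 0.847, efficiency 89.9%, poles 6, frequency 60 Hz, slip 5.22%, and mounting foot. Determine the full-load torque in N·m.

1380 N·m

P_in = √3·V·I·cosφ = 1.732 × 230 × 542 × 0.847 = 182877 W
P_out = η·P_in = 0.899 × 182877 = 164406 W
n_s = 120×60/6 = 1200 rpm; n = 1200×(1−0.0522) = 1137 rpm
ω = 2π×1137/60 = 119.1 rad/s
τ = P_out/ω = 164406/119.1 = 1380 N·m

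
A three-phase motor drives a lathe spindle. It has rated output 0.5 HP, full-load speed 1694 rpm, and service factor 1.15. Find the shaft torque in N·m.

2.1 N·m

P_out = 0.5 × 746 = 373 W
ω = 2π × 1694/60 = 177.4 rad/s
τ = P_out/ω = 373/177.4 = 2.1 N·m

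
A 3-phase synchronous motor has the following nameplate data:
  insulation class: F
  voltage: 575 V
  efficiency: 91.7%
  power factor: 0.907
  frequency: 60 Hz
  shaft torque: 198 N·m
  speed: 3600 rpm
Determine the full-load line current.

ω = 2π×3600/60 = 377 rad/s; P_out = τω = 198 × 377 = 74646 W
P_in = P_out / η = 74646 / 0.917 = 81402 W
I_L = P_in / (√3·V_L·cosφ) = 81402 / (1.732 × 575 × 0.907) = 90.1 A

90.1 A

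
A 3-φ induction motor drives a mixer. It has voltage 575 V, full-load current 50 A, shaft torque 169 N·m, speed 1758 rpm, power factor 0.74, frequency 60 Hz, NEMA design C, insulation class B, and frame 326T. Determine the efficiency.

ω = 2π × 1758/60 = 184.1 rad/s; P_out = τω = 169 × 184.1 = 31113 W
P_in = √3·V_L·I_L·cosφ = 1.732 × 575 × 50 × 0.74 = 36848 W
η = P_out / P_in = 31113 / 36848 = 0.844 = 84.4%

84.4 %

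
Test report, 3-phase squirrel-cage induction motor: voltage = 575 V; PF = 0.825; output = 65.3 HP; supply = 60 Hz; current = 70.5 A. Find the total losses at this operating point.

9210 W

P_in = √3·V·I·cosφ = 1.732×575×70.5×0.825 = 57924 W
P_out = 65.3×746 = 48714 W
Losses = P_in − P_out = 57924 − 48714 = 9210 W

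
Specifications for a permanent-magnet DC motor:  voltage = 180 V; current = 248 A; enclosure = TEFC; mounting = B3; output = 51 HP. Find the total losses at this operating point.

P_in = V·I = 180×248 = 44640 W
P_out = 51×746 = 38046 W
Losses = P_in − P_out = 44640 − 38046 = 6594 W

6.59 kW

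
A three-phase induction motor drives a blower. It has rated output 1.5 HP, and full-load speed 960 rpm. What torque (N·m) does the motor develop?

11.1 N·m

P_out = 1.5 × 746 = 1119 W
ω = 2π × 960/60 = 100.5 rad/s
τ = P_out/ω = 1119/100.5 = 11.1 N·m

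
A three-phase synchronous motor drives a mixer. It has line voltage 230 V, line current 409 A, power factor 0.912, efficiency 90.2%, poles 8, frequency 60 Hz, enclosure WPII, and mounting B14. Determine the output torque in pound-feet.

1050 lb·ft

P_in = √3·V·I·cosφ = 1.732 × 230 × 409 × 0.912 = 148591 W
P_out = η·P_in = 0.902 × 148591 = 134029 W
n = n_s = 120×60/8 = 900 rpm (synchronous)
ω = 2π×900/60 = 94.25 rad/s
τ = P_out/ω = 134029/94.25 = 1422 N·m
In lb·ft: 1422/1.356 = 1050 lb·ft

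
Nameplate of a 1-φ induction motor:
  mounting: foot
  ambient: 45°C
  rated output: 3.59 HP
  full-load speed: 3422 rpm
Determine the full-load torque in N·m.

7.47 N·m

P_out = 3.59 × 746 = 2678 W
ω = 2π × 3422/60 = 358.4 rad/s
τ = P_out/ω = 2678/358.4 = 7.47 N·m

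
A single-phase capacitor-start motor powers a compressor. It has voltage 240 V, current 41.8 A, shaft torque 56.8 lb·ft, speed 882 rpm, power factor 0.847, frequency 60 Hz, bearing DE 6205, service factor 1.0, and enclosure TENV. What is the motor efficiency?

τ = 56.8 lb·ft × 1.356 = 77.02 N·m
ω = 2π × 882/60 = 92.36 rad/s; P_out = τω = 77.02 × 92.36 = 7114 W
P_in = V·I·cosφ = 240 × 41.8 × 0.847 = 8497 W
η = P_out / P_in = 7114 / 8497 = 0.837 = 83.7%

83.7 %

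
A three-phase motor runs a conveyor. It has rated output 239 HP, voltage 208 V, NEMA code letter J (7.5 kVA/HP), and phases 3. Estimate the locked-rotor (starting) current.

S_LR = 7.5 × 239 = 1792.5 kVA
I_LR = S_LR/(√3·V_L) = 1792500/(1.732×208) = 4980 A

4980 A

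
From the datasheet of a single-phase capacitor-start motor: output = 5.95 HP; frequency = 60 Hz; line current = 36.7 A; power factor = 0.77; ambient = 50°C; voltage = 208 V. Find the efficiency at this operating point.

P_out = 5.95 × 746 = 4439 W
P_in = V·I·cosφ = 208 × 36.7 × 0.77 = 5878 W
η = P_out / P_in = 4439 / 5878 = 0.755 = 75.5%

75.5 %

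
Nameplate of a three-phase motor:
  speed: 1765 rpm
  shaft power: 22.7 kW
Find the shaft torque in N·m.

ω = 2π × 1765/60 = 184.8 rad/s
τ = P/ω = 22700/184.8 = 123 N·m

123 N·m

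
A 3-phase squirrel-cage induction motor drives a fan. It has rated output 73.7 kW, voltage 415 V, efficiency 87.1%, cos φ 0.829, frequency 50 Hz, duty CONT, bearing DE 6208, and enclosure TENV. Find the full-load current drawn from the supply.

142 A

P_out = 73.7 kW = 73700 W
P_in = P_out / η = 73700 / 0.871 = 84615 W
I_L = P_in / (√3·V_L·cosφ) = 84615 / (1.732 × 415 × 0.829) = 142 A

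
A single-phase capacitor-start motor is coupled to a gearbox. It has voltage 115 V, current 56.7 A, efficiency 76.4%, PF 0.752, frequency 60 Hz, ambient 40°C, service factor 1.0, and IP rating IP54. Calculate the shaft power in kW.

3.75 kW

P_in = V·I·cosφ = 115 × 56.7 × 0.752 = 4903 W
P_out = η·P_in = 0.764 × 4903 = 3746 W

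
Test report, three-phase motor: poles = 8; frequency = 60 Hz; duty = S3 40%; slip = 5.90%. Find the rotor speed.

847 rpm

n_s = 120f/p = 120×60/8 = 900 rpm
n = n_s(1 − s) = 900 × (1 − 0.059) = 847 rpm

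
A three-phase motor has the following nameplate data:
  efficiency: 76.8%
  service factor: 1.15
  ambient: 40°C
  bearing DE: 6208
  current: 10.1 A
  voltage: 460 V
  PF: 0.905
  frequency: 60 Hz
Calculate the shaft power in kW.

5.59 kW

P_in = √3·V·I·cosφ = 1.732 × 460 × 10.1 × 0.905 = 7282 W
P_out = η·P_in = 0.768 × 7282 = 5593 W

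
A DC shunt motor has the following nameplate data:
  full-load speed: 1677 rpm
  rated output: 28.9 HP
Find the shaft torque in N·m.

P_out = 28.9 × 746 = 21559 W
ω = 2π × 1677/60 = 175.6 rad/s
τ = P_out/ω = 21559/175.6 = 123 N·m

123 N·m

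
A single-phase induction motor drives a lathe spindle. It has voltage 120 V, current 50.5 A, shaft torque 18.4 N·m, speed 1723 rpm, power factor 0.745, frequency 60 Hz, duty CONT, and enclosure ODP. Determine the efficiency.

73.5 %

ω = 2π × 1723/60 = 180.4 rad/s; P_out = τω = 18.4 × 180.4 = 3319 W
P_in = V·I·cosφ = 120 × 50.5 × 0.745 = 4515 W
η = P_out / P_in = 3319 / 4515 = 0.735 = 73.5%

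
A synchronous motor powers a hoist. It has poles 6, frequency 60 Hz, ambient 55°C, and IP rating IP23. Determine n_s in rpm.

1200 rpm

n_s = 120f/p = 120×60/6 = 1200 rpm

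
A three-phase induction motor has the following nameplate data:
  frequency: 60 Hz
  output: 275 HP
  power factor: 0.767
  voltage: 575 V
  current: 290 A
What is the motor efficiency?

92.6 %

P_out = 275 × 746 = 205150 W
P_in = √3·V_L·I_L·cosφ = 1.732 × 575 × 290 × 0.767 = 221518 W
η = P_out / P_in = 205150 / 221518 = 0.926 = 92.6%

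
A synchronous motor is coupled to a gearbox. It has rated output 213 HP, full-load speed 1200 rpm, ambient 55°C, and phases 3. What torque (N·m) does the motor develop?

1260 N·m

P_out = 213 × 746 = 158898 W
ω = 2π × 1200/60 = 125.7 rad/s
τ = P_out/ω = 158898/125.7 = 1260 N·m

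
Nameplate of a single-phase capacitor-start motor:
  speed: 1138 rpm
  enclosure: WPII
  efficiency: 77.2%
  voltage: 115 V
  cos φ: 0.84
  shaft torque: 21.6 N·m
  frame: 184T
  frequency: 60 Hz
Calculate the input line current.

34.5 A

ω = 2π×1138/60 = 119.2 rad/s; P_out = τω = 21.6 × 119.2 = 2575 W
P_in = P_out / η = 2575 / 0.772 = 3335 W
I = P_in / (V·cosφ) = 3335 / (115 × 0.84) = 34.5 A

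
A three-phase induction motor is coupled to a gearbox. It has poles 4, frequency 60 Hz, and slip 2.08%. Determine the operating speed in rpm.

n_s = 120f/p = 120×60/4 = 1800 rpm
n = n_s(1 − s) = 1800 × (1 − 0.0208) = 1763 rpm

1763 rpm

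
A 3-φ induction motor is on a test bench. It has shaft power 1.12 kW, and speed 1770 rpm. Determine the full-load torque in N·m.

ω = 2π × 1770/60 = 185.4 rad/s
τ = P/ω = 1120/185.4 = 6.04 N·m

6.04 N·m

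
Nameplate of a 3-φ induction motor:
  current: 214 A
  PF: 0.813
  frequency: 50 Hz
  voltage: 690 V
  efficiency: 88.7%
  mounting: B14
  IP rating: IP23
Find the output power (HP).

247 HP

P_in = √3·V·I·cosφ = 1.732 × 690 × 214 × 0.813 = 207922 W
P_out = η·P_in = 0.887 × 207922 = 184427 W
= 184427/746 = 247 HP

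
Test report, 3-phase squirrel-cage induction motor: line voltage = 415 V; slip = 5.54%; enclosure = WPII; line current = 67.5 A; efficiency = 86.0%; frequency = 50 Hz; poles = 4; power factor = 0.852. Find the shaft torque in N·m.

P_in = √3·V·I·cosφ = 1.732 × 415 × 67.5 × 0.852 = 41337 W
P_out = η·P_in = 0.86 × 41337 = 35550 W
n_s = 120×50/4 = 1500 rpm; n = 1500×(1−0.0554) = 1417 rpm
ω = 2π×1417/60 = 148.4 rad/s
τ = P_out/ω = 35550/148.4 = 240 N·m

240 N·m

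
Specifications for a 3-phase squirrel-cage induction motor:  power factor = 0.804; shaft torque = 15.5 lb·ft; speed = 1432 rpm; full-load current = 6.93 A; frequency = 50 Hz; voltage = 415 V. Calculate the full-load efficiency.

78.7 %

τ = 15.5 lb·ft × 1.356 = 21.02 N·m
ω = 2π × 1432/60 = 150 rad/s; P_out = τω = 21.02 × 150 = 3153 W
P_in = √3·V_L·I_L·cosφ = 1.732 × 415 × 6.93 × 0.804 = 4005 W
η = P_out / P_in = 3153 / 4005 = 0.787 = 78.7%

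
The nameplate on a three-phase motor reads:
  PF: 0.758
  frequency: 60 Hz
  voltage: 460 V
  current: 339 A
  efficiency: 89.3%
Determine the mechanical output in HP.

245 HP

P_in = √3·V·I·cosφ = 1.732 × 460 × 339 × 0.758 = 204727 W
P_out = η·P_in = 0.893 × 204727 = 182821 W
= 182821/746 = 245 HP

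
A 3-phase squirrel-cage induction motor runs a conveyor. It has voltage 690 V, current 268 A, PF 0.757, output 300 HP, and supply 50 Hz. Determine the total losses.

18.7 kW

P_in = √3·V·I·cosφ = 1.732×690×268×0.757 = 242453 W
P_out = 300×746 = 223800 W
Losses = P_in − P_out = 242453 − 223800 = 18653 W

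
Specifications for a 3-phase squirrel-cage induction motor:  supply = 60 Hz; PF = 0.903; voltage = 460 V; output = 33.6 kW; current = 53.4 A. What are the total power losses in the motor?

P_in = √3·V·I·cosφ = 1.732×460×53.4×0.903 = 38418 W
P_out = 33600 W
Losses = P_in − P_out = 38418 − 33600 = 4818 W

4820 W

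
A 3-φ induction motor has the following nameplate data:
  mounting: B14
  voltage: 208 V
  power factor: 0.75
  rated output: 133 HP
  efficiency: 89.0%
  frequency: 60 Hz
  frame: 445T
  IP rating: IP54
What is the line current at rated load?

P_out = 133 × 746 = 99218 W
P_in = P_out / η = 99218 / 0.890 = 111481 W
I_L = P_in / (√3·V_L·cosφ) = 111481 / (1.732 × 208 × 0.75) = 413 A

413 A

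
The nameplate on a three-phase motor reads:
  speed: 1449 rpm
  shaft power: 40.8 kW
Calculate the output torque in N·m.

269 N·m

ω = 2π × 1449/60 = 151.7 rad/s
τ = P/ω = 40800/151.7 = 269 N·m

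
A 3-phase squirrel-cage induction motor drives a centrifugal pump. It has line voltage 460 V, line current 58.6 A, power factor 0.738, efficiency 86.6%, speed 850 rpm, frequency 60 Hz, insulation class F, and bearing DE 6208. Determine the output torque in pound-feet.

247 lb·ft

P_in = √3·V·I·cosφ = 1.732 × 460 × 58.6 × 0.738 = 34456 W
P_out = η·P_in = 0.866 × 34456 = 29839 W
n = 850 rpm
ω = 2π×850/60 = 89.01 rad/s
τ = P_out/ω = 29839/89.01 = 335.2 N·m
In lb·ft: 335.2/1.356 = 247 lb·ft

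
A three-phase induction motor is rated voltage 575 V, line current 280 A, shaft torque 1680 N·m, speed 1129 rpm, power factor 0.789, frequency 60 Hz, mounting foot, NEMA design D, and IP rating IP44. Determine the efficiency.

ω = 2π × 1129/60 = 118.2 rad/s; P_out = τω = 1680 × 118.2 = 198576 W
P_in = √3·V_L·I_L·cosφ = 1.732 × 575 × 280 × 0.789 = 220014 W
η = P_out / P_in = 198576 / 220014 = 0.903 = 90.3%

90.3 %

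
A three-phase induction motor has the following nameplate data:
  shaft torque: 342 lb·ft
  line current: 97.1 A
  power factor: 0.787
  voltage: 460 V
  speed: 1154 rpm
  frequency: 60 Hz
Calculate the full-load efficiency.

τ = 342 lb·ft × 1.356 = 463.8 N·m
ω = 2π × 1154/60 = 120.8 rad/s; P_out = τω = 463.8 × 120.8 = 56027 W
P_in = √3·V_L·I_L·cosφ = 1.732 × 460 × 97.1 × 0.787 = 60884 W
η = P_out / P_in = 56027 / 60884 = 0.920 = 92.0%

92.0 %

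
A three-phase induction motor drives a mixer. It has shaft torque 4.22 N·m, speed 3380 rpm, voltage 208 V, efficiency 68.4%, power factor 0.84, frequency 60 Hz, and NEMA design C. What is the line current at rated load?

7.22 A

ω = 2π×3380/60 = 354 rad/s; P_out = τω = 4.22 × 354 = 1494 W
P_in = P_out / η = 1494 / 0.684 = 2184 W
I_L = P_in / (√3·V_L·cosφ) = 2184 / (1.732 × 208 × 0.84) = 7.22 A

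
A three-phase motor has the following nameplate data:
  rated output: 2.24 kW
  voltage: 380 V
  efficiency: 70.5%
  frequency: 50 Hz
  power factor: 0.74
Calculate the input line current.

6.52 A

P_out = 2.24 kW = 2240 W
P_in = P_out / η = 2240 / 0.705 = 3177 W
I_L = P_in / (√3·V_L·cosφ) = 3177 / (1.732 × 380 × 0.74) = 6.52 A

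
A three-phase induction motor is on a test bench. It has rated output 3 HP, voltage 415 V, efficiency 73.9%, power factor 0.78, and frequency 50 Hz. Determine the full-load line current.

P_out = 3 × 746 = 2238 W
P_in = P_out / η = 2238 / 0.739 = 3028 W
I_L = P_in / (√3·V_L·cosφ) = 3028 / (1.732 × 415 × 0.78) = 5.4 A

5.4 A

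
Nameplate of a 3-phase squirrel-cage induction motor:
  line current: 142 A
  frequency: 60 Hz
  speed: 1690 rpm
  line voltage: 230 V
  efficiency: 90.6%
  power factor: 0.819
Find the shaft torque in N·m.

237 N·m

P_in = √3·V·I·cosφ = 1.732 × 230 × 142 × 0.819 = 46328 W
P_out = η·P_in = 0.906 × 46328 = 41973 W
n = 1690 rpm
ω = 2π×1690/60 = 177 rad/s
τ = P_out/ω = 41973/177 = 237 N·m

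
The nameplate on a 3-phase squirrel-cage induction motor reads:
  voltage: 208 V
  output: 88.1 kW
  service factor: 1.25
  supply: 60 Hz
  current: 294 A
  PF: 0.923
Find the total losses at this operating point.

9660 W

P_in = √3·V·I·cosφ = 1.732×208×294×0.923 = 97760 W
P_out = 88100 W
Losses = P_in − P_out = 97760 − 88100 = 9660 W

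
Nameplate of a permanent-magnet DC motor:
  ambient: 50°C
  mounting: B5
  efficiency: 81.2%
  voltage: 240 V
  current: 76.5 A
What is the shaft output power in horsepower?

P_in = V·I = 240 × 76.5 = 18360 W
P_out = η·P_in = 0.812 × 18360 = 14908 W
= 14908/746 = 20 HP

20 HP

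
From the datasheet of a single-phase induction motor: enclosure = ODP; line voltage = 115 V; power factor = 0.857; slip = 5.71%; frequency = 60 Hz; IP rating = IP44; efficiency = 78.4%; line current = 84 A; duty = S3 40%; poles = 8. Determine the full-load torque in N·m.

P_in = V·I·cosφ = 115 × 84 × 0.857 = 8279 W
P_out = η·P_in = 0.784 × 8279 = 6491 W
n_s = 120×60/8 = 900 rpm; n = 900×(1−0.0571) = 849 rpm
ω = 2π×849/60 = 88.91 rad/s
τ = P_out/ω = 6491/88.91 = 73 N·m

73 N·m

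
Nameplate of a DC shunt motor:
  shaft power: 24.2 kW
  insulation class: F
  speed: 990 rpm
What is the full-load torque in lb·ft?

172 lb·ft

ω = 2π × 990/60 = 103.7 rad/s
τ = P/ω = 24200/103.7 = 233.4 N·m
In lb·ft: 233.4/1.356 = 172 lb·ft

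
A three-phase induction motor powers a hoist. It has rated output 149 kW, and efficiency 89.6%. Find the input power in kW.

166 kW

P_out = 149000 W
P_in = P_out/η = 149000/0.896 = 166295 W = 166 kW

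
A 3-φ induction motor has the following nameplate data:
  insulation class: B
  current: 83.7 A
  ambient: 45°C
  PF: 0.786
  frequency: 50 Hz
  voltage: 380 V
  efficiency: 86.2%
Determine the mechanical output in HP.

50 HP

P_in = √3·V·I·cosφ = 1.732 × 380 × 83.7 × 0.786 = 43299 W
P_out = η·P_in = 0.862 × 43299 = 37324 W
= 37324/746 = 50 HP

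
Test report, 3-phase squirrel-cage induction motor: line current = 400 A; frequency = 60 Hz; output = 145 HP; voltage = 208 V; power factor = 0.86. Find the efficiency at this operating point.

87.3 %

P_out = 145 × 746 = 108170 W
P_in = √3·V_L·I_L·cosφ = 1.732 × 208 × 400 × 0.86 = 123928 W
η = P_out / P_in = 108170 / 123928 = 0.873 = 87.3%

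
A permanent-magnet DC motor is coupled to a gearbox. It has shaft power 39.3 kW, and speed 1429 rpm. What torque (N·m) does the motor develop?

263 N·m

ω = 2π × 1429/60 = 149.6 rad/s
τ = P/ω = 39300/149.6 = 263 N·m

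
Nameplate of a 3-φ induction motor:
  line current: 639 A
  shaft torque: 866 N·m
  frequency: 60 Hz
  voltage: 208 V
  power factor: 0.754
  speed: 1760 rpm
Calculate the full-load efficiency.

92.0 %

ω = 2π × 1760/60 = 184.3 rad/s; P_out = τω = 866 × 184.3 = 159604 W
P_in = √3·V_L·I_L·cosφ = 1.732 × 208 × 639 × 0.754 = 173574 W
η = P_out / P_in = 159604 / 173574 = 0.920 = 92.0%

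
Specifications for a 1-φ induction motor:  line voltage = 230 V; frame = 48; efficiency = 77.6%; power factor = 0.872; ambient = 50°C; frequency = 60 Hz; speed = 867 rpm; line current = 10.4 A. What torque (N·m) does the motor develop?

17.8 N·m

P_in = V·I·cosφ = 230 × 10.4 × 0.872 = 2086 W
P_out = η·P_in = 0.776 × 2086 = 1619 W
n = 867 rpm
ω = 2π×867/60 = 90.79 rad/s
τ = P_out/ω = 1619/90.79 = 17.8 N·m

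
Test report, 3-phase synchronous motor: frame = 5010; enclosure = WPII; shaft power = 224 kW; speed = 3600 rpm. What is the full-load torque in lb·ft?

ω = 2π × 3600/60 = 377 rad/s
τ = P/ω = 224000/377 = 594.2 N·m
In lb·ft: 594.2/1.356 = 438 lb·ft

438 lb·ft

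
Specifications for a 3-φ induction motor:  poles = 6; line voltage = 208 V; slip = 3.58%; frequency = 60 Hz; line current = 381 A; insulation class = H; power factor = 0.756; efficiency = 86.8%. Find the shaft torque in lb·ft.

548 lb·ft

P_in = √3·V·I·cosφ = 1.732 × 208 × 381 × 0.756 = 103767 W
P_out = η·P_in = 0.868 × 103767 = 90070 W
n_s = 120×60/6 = 1200 rpm; n = 1200×(1−0.0358) = 1157 rpm
ω = 2π×1157/60 = 121.2 rad/s
τ = P_out/ω = 90070/121.2 = 743.2 N·m
In lb·ft: 743.2/1.356 = 548 lb·ft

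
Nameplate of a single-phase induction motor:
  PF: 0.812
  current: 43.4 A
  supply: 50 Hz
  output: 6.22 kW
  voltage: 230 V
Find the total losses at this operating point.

1.89 kW

P_in = V·I·cosφ = 230×43.4×0.812 = 8105 W
P_out = 6220 W
Losses = P_in − P_out = 8105 − 6220 = 1885 W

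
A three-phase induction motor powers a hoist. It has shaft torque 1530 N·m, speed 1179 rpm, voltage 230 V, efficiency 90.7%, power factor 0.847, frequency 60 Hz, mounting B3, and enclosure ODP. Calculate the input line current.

ω = 2π×1179/60 = 123.5 rad/s; P_out = τω = 1530 × 123.5 = 188955 W
P_in = P_out / η = 188955 / 0.907 = 208330 W
I_L = P_in / (√3·V_L·cosφ) = 208330 / (1.732 × 230 × 0.847) = 617 A

617 A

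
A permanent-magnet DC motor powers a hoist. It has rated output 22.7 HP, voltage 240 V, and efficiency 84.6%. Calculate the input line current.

P_out = 22.7 × 746 = 16934 W
P_in = P_out / η = 16934 / 0.846 = 20017 W
I = P_in / V = 20017 / 240 = 83.4 A

83.4 A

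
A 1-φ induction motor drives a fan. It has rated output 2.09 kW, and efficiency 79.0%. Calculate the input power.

P_out = 2090 W
P_in = P_out/η = 2090/0.79 = 2646 W = 2.65 kW

2.65 kW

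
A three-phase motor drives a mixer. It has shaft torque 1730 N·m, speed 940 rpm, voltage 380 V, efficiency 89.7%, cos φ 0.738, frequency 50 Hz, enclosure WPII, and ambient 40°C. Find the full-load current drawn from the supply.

ω = 2π×940/60 = 98.44 rad/s; P_out = τω = 1730 × 98.44 = 170301 W
P_in = P_out / η = 170301 / 0.897 = 189856 W
I_L = P_in / (√3·V_L·cosφ) = 189856 / (1.732 × 380 × 0.738) = 391 A

391 A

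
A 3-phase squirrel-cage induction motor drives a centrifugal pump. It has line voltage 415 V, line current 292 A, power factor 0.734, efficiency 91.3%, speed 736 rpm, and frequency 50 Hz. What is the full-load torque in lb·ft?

P_in = √3·V·I·cosφ = 1.732 × 415 × 292 × 0.734 = 154055 W
P_out = η·P_in = 0.913 × 154055 = 140652 W
n = 736 rpm
ω = 2π×736/60 = 77.07 rad/s
τ = P_out/ω = 140652/77.07 = 1825 N·m
In lb·ft: 1825/1.356 = 1350 lb·ft

1350 lb·ft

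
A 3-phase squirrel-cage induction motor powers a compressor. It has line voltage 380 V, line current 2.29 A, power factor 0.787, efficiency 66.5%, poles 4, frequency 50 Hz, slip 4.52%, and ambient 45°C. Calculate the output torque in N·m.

P_in = √3·V·I·cosφ = 1.732 × 380 × 2.29 × 0.787 = 1186 W
P_out = η·P_in = 0.665 × 1186 = 789 W
n_s = 120×50/4 = 1500 rpm; n = 1500×(1−0.0452) = 1432 rpm
ω = 2π×1432/60 = 150 rad/s
τ = P_out/ω = 789/150 = 5.26 N·m

5.26 N·m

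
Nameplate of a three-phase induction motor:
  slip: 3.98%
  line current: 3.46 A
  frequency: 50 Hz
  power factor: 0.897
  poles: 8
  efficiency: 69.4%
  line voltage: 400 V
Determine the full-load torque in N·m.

19.8 N·m

P_in = √3·V·I·cosφ = 1.732 × 400 × 3.46 × 0.897 = 2150 W
P_out = η·P_in = 0.694 × 2150 = 1492 W
n_s = 120×50/8 = 750 rpm; n = 750×(1−0.0398) = 720 rpm
ω = 2π×720/60 = 75.4 rad/s
τ = P_out/ω = 1492/75.4 = 19.8 N·m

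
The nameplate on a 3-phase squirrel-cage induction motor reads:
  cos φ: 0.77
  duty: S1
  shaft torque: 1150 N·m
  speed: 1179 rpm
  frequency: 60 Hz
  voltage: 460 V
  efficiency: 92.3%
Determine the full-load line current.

ω = 2π×1179/60 = 123.5 rad/s; P_out = τω = 1150 × 123.5 = 142025 W
P_in = P_out / η = 142025 / 0.923 = 153873 W
I_L = P_in / (√3·V_L·cosφ) = 153873 / (1.732 × 460 × 0.77) = 251 A

251 A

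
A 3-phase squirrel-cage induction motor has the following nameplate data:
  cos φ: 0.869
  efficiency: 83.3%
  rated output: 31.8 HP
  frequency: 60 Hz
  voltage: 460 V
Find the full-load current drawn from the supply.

P_out = 31.8 × 746 = 23723 W
P_in = P_out / η = 23723 / 0.833 = 28479 W
I_L = P_in / (√3·V_L·cosφ) = 28479 / (1.732 × 460 × 0.869) = 41.1 A

41.1 A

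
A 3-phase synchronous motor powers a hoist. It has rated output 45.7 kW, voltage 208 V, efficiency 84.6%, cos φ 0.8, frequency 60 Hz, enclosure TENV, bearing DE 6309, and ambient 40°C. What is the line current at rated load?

187 A

P_out = 45.7 kW = 45700 W
P_in = P_out / η = 45700 / 0.846 = 54019 W
I_L = P_in / (√3·V_L·cosφ) = 54019 / (1.732 × 208 × 0.8) = 187 A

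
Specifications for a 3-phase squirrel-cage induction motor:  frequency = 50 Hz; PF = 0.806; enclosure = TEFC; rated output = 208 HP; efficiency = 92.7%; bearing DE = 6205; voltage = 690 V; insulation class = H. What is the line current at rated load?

174 A

P_out = 208 × 746 = 155168 W
P_in = P_out / η = 155168 / 0.927 = 167387 W
I_L = P_in / (√3·V_L·cosφ) = 167387 / (1.732 × 690 × 0.806) = 174 A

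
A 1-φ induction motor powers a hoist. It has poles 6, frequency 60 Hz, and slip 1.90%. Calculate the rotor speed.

1177 rpm

n_s = 120f/p = 120×60/6 = 1200 rpm
n = n_s(1 − s) = 1200 × (1 − 0.019) = 1177 rpm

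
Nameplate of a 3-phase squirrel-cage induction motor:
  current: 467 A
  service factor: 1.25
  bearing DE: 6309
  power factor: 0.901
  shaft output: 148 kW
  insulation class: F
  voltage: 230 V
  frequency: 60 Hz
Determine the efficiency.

88.3 %

P_out = 148 kW = 148000 W
P_in = √3·V_L·I_L·cosφ = 1.732 × 230 × 467 × 0.901 = 167617 W
η = P_out / P_in = 148000 / 167617 = 0.883 = 88.3%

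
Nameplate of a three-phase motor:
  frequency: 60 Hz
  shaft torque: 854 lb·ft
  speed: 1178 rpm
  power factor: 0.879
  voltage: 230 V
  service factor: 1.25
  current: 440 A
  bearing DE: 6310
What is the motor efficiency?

92.7 %

τ = 854 lb·ft × 1.356 = 1158 N·m
ω = 2π × 1178/60 = 123.4 rad/s; P_out = τω = 1158 × 123.4 = 142897 W
P_in = √3·V_L·I_L·cosφ = 1.732 × 230 × 440 × 0.879 = 154070 W
η = P_out / P_in = 142897 / 154070 = 0.927 = 92.7%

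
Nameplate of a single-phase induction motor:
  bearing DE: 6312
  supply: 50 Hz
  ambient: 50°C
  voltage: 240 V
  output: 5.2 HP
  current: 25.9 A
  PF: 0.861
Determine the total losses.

P_in = V·I·cosφ = 240×25.9×0.861 = 5352 W
P_out = 5.2×746 = 3879 W
Losses = P_in − P_out = 5352 − 3879 = 1473 W

1470 W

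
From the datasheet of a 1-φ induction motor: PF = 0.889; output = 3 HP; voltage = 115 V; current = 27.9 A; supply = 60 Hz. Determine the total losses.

P_in = V·I·cosφ = 115×27.9×0.889 = 2852 W
P_out = 3×746 = 2238 W
Losses = P_in − P_out = 2852 − 2238 = 614 W

614 W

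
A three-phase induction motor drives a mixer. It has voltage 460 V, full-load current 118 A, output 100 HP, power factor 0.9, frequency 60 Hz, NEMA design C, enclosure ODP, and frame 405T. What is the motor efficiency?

P_out = 100 × 746 = 74600 W
P_in = √3·V_L·I_L·cosφ = 1.732 × 460 × 118 × 0.9 = 84612 W
η = P_out / P_in = 74600 / 84612 = 0.882 = 88.2%

88.2 %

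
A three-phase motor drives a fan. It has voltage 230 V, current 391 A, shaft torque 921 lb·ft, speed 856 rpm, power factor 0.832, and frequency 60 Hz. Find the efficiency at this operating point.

86.4 %

τ = 921 lb·ft × 1.356 = 1249 N·m
ω = 2π × 856/60 = 89.64 rad/s; P_out = τω = 1249 × 89.64 = 111960 W
P_in = √3·V_L·I_L·cosφ = 1.732 × 230 × 391 × 0.832 = 129591 W
η = P_out / P_in = 111960 / 129591 = 0.864 = 86.4%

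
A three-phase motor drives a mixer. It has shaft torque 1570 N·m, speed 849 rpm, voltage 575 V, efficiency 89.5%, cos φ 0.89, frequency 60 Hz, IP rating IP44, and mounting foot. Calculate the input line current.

ω = 2π×849/60 = 88.91 rad/s; P_out = τω = 1570 × 88.91 = 139589 W
P_in = P_out / η = 139589 / 0.895 = 155965 W
I_L = P_in / (√3·V_L·cosφ) = 155965 / (1.732 × 575 × 0.89) = 176 A

176 A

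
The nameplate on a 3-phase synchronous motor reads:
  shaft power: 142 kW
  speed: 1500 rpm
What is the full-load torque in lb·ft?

ω = 2π × 1500/60 = 157.1 rad/s
τ = P/ω = 142000/157.1 = 903.9 N·m
In lb·ft: 903.9/1.356 = 667 lb·ft

667 lb·ft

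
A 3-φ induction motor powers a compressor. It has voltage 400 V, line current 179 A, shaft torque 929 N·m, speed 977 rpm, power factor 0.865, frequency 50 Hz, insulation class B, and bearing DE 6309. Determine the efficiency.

88.6 %

ω = 2π × 977/60 = 102.3 rad/s; P_out = τω = 929 × 102.3 = 95037 W
P_in = √3·V_L·I_L·cosφ = 1.732 × 400 × 179 × 0.865 = 107270 W
η = P_out / P_in = 95037 / 107270 = 0.886 = 88.6%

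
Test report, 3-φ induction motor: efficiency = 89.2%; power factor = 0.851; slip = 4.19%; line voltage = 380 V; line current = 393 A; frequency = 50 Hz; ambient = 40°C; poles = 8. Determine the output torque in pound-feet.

1920 lb·ft

P_in = √3·V·I·cosφ = 1.732 × 380 × 393 × 0.851 = 220117 W
P_out = η·P_in = 0.892 × 220117 = 196344 W
n_s = 120×50/8 = 750 rpm; n = 750×(1−0.0419) = 719 rpm
ω = 2π×719/60 = 75.29 rad/s
τ = P_out/ω = 196344/75.29 = 2608 N·m
In lb·ft: 2608/1.356 = 1920 lb·ft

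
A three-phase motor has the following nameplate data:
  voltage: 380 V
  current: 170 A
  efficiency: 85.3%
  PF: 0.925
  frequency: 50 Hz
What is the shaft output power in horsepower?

P_in = √3·V·I·cosφ = 1.732 × 380 × 170 × 0.925 = 103496 W
P_out = η·P_in = 0.853 × 103496 = 88282 W
= 88282/746 = 118 HP

118 HP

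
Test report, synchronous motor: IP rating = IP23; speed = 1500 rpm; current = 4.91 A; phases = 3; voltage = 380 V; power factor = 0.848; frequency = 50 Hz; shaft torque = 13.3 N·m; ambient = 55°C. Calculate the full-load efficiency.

ω = 2π × 1500/60 = 157.1 rad/s; P_out = τω = 13.3 × 157.1 = 2089 W
P_in = √3·V_L·I_L·cosφ = 1.732 × 380 × 4.91 × 0.848 = 2740 W
η = P_out / P_in = 2089 / 2740 = 0.762 = 76.2%

76.2 %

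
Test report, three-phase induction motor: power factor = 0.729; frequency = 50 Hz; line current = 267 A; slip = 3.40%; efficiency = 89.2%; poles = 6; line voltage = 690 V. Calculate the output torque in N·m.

2050 N·m

P_in = √3·V·I·cosφ = 1.732 × 690 × 267 × 0.729 = 232614 W
P_out = η·P_in = 0.892 × 232614 = 207492 W
n_s = 120×50/6 = 1000 rpm; n = 1000×(1−0.034) = 966 rpm
ω = 2π×966/60 = 101.2 rad/s
τ = P_out/ω = 207492/101.2 = 2050 N·m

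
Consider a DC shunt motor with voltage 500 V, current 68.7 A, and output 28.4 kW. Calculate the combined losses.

5950 W

P_in = V·I = 500×68.7 = 34350 W
P_out = 28400 W
Losses = P_in − P_out = 34350 − 28400 = 5950 W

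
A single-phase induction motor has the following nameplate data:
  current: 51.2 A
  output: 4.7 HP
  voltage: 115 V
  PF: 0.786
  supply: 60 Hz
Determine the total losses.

P_in = V·I·cosφ = 115×51.2×0.786 = 4628 W
P_out = 4.7×746 = 3506 W
Losses = P_in − P_out = 4628 − 3506 = 1122 W

1.12 kW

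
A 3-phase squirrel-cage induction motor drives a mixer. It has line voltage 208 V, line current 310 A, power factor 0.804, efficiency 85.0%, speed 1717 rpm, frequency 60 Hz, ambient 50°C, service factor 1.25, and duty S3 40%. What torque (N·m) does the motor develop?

P_in = √3·V·I·cosφ = 1.732 × 208 × 310 × 0.804 = 89790 W
P_out = η·P_in = 0.85 × 89790 = 76322 W
n = 1717 rpm
ω = 2π×1717/60 = 179.8 rad/s
τ = P_out/ω = 76322/179.8 = 424 N·m

424 N·m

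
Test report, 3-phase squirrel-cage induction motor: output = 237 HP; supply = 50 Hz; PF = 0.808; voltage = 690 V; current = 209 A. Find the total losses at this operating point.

P_in = √3·V·I·cosφ = 1.732×690×209×0.808 = 201816 W
P_out = 237×746 = 176802 W
Losses = P_in − P_out = 201816 − 176802 = 25014 W

25000 W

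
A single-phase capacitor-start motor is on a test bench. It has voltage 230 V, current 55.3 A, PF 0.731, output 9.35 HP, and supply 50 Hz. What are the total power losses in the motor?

2320 W

P_in = V·I·cosφ = 230×55.3×0.731 = 9298 W
P_out = 9.35×746 = 6975 W
Losses = P_in − P_out = 9298 − 6975 = 2323 W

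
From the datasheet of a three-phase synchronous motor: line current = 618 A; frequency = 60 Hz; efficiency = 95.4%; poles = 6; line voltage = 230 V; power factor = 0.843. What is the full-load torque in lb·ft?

1160 lb·ft

P_in = √3·V·I·cosφ = 1.732 × 230 × 618 × 0.843 = 207535 W
P_out = η·P_in = 0.954 × 207535 = 197988 W
n = n_s = 120×60/6 = 1200 rpm (synchronous)
ω = 2π×1200/60 = 125.7 rad/s
τ = P_out/ω = 197988/125.7 = 1575 N·m
In lb·ft: 1575/1.356 = 1160 lb·ft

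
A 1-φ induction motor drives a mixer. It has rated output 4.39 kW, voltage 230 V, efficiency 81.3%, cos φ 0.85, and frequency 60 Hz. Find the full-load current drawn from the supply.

P_out = 4.39 kW = 4390 W
P_in = P_out / η = 4390 / 0.813 = 5400 W
I = P_in / (V·cosφ) = 5400 / (230 × 0.85) = 27.6 A

27.6 A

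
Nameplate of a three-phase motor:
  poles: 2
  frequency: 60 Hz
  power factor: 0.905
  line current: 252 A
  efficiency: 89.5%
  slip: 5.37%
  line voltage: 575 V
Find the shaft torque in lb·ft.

420 lb·ft

P_in = √3·V·I·cosφ = 1.732 × 575 × 252 × 0.905 = 227125 W
P_out = η·P_in = 0.895 × 227125 = 203277 W
n_s = 120×60/2 = 3600 rpm; n = 3600×(1−0.0537) = 3407 rpm
ω = 2π×3407/60 = 356.8 rad/s
τ = P_out/ω = 203277/356.8 = 569.7 N·m
In lb·ft: 569.7/1.356 = 420 lb·ft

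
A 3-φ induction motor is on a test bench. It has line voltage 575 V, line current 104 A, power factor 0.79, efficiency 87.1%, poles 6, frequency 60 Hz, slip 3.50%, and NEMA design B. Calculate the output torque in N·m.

P_in = √3·V·I·cosφ = 1.732 × 575 × 104 × 0.79 = 81823 W
P_out = η·P_in = 0.871 × 81823 = 71268 W
n_s = 120×60/6 = 1200 rpm; n = 1200×(1−0.035) = 1158 rpm
ω = 2π×1158/60 = 121.3 rad/s
τ = P_out/ω = 71268/121.3 = 588 N·m

588 N·m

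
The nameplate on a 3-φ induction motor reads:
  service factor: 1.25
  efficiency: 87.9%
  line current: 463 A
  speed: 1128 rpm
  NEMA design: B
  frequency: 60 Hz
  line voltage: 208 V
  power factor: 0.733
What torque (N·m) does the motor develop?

P_in = √3·V·I·cosφ = 1.732 × 208 × 463 × 0.733 = 122263 W
P_out = η·P_in = 0.879 × 122263 = 107469 W
n = 1128 rpm
ω = 2π×1128/60 = 118.1 rad/s
τ = P_out/ω = 107469/118.1 = 910 N·m

910 N·m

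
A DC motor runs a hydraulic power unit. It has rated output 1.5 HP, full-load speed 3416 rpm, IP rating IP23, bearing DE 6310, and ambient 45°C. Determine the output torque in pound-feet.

2.31 lb·ft

P_out = 1.5 × 746 = 1119 W
ω = 2π × 3416/60 = 357.7 rad/s
τ = P_out/ω = 1119/357.7 = 3.128 N·m
In lb·ft: 3.128/1.356 = 2.31 lb·ft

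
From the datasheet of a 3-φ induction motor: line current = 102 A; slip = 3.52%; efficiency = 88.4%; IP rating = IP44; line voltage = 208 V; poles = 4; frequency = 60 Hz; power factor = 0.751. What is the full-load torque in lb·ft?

P_in = √3·V·I·cosφ = 1.732 × 208 × 102 × 0.751 = 27596 W
P_out = η·P_in = 0.884 × 27596 = 24395 W
n_s = 120×60/4 = 1800 rpm; n = 1800×(1−0.0352) = 1737 rpm
ω = 2π×1737/60 = 181.9 rad/s
τ = P_out/ω = 24395/181.9 = 134.1 N·m
In lb·ft: 134.1/1.356 = 98.9 lb·ft

98.9 lb·ft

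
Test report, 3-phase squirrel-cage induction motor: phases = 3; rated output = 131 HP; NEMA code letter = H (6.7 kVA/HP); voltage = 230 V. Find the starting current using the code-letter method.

2200 A

S_LR = 6.7 × 131 = 877.7 kVA
I_LR = S_LR/(√3·V_L) = 877700/(1.732×230) = 2200 A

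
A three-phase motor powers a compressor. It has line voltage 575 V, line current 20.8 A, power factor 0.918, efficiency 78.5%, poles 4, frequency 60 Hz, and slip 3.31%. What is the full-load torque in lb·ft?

60.4 lb·ft

P_in = √3·V·I·cosφ = 1.732 × 575 × 20.8 × 0.918 = 19016 W
P_out = η·P_in = 0.785 × 19016 = 14928 W
n_s = 120×60/4 = 1800 rpm; n = 1800×(1−0.0331) = 1740 rpm
ω = 2π×1740/60 = 182.2 rad/s
τ = P_out/ω = 14928/182.2 = 81.93 N·m
In lb·ft: 81.93/1.356 = 60.4 lb·ft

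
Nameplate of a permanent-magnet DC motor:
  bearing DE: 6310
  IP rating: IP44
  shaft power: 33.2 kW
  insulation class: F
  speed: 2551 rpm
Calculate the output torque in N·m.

ω = 2π × 2551/60 = 267.1 rad/s
τ = P/ω = 33200/267.1 = 124 N·m

124 N·m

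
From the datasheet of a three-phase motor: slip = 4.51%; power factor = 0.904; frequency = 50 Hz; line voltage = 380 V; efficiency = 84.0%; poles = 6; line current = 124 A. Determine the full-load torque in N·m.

620 N·m

P_in = √3·V·I·cosφ = 1.732 × 380 × 124 × 0.904 = 73777 W
P_out = η·P_in = 0.84 × 73777 = 61973 W
n_s = 120×50/6 = 1000 rpm; n = 1000×(1−0.0451) = 955 rpm
ω = 2π×955/60 = 100 rad/s
τ = P_out/ω = 61973/100 = 620 N·m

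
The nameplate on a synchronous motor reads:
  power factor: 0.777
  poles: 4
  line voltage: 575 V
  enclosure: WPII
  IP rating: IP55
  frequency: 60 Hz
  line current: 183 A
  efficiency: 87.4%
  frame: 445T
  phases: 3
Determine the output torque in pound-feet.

484 lb·ft

P_in = √3·V·I·cosφ = 1.732 × 575 × 183 × 0.777 = 141608 W
P_out = η·P_in = 0.874 × 141608 = 123765 W
n = n_s = 120×60/4 = 1800 rpm (synchronous)
ω = 2π×1800/60 = 188.5 rad/s
τ = P_out/ω = 123765/188.5 = 656.6 N·m
In lb·ft: 656.6/1.356 = 484 lb·ft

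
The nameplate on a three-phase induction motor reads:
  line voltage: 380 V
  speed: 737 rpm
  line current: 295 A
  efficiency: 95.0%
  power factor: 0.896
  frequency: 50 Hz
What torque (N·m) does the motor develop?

P_in = √3·V·I·cosφ = 1.732 × 380 × 295 × 0.896 = 173965 W
P_out = η·P_in = 0.95 × 173965 = 165267 W
n = 737 rpm
ω = 2π×737/60 = 77.18 rad/s
τ = P_out/ω = 165267/77.18 = 2140 N·m

2140 N·m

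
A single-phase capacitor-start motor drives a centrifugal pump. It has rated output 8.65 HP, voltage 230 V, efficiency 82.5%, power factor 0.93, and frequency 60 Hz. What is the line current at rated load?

36.6 A

P_out = 8.65 × 746 = 6453 W
P_in = P_out / η = 6453 / 0.825 = 7822 W
I = P_in / (V·cosφ) = 7822 / (230 × 0.93) = 36.6 A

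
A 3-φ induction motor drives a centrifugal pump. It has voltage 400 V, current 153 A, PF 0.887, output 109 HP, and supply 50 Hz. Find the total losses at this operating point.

12700 W

P_in = √3·V·I·cosφ = 1.732×400×153×0.887 = 94021 W
P_out = 109×746 = 81314 W
Losses = P_in − P_out = 94021 − 81314 = 12707 W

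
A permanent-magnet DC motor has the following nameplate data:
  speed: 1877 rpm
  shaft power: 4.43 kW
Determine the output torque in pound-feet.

ω = 2π × 1877/60 = 196.6 rad/s
τ = P/ω = 4430/196.6 = 22.53 N·m
In lb·ft: 22.53/1.356 = 16.6 lb·ft

16.6 lb·ft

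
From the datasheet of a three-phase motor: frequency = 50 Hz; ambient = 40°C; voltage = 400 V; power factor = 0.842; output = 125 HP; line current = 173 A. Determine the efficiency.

92.4 %

P_out = 125 × 746 = 93250 W
P_in = √3·V_L·I_L·cosφ = 1.732 × 400 × 173 × 0.842 = 100917 W
η = P_out / P_in = 93250 / 100917 = 0.924 = 92.4%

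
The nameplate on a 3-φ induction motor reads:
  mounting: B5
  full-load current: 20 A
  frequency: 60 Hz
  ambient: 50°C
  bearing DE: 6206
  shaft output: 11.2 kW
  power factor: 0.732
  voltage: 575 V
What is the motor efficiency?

P_out = 11.2 kW = 11200 W
P_in = √3·V_L·I_L·cosφ = 1.732 × 575 × 20 × 0.732 = 14580 W
η = P_out / P_in = 11200 / 14580 = 0.768 = 76.8%

76.8 %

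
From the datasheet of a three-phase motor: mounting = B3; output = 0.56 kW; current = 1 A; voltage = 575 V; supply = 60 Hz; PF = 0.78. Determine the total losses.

P_in = √3·V·I·cosφ = 1.732×575×1×0.78 = 777 W
P_out = 560 W
Losses = P_in − P_out = 777 − 560 = 217 W

217 W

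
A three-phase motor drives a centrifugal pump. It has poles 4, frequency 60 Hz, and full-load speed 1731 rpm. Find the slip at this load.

n_s = 120f/p = 120×60/4 = 1800 rpm
s = (n_s − n)/n_s = (1800 − 1731)/1800 = 0.0383

3.8 %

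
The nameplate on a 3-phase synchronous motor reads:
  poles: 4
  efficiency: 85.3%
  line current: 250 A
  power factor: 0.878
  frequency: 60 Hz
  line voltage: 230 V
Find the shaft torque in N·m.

P_in = √3·V·I·cosφ = 1.732 × 230 × 250 × 0.878 = 87440 W
P_out = η·P_in = 0.853 × 87440 = 74586 W
n = n_s = 120×60/4 = 1800 rpm (synchronous)
ω = 2π×1800/60 = 188.5 rad/s
τ = P_out/ω = 74586/188.5 = 396 N·m

396 N·m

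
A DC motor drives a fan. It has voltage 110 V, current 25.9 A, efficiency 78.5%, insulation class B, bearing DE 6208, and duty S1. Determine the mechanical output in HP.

3 HP

P_in = V·I = 110 × 25.9 = 2849 W
P_out = η·P_in = 0.785 × 2849 = 2236 W
= 2236/746 = 3 HP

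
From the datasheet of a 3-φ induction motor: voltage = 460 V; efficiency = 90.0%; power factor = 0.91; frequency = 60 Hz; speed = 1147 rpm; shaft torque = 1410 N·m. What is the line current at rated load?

ω = 2π×1147/60 = 120.1 rad/s; P_out = τω = 1410 × 120.1 = 169341 W
P_in = P_out / η = 169341 / 0.900 = 188157 W
I_L = P_in / (√3·V_L·cosφ) = 188157 / (1.732 × 460 × 0.91) = 260 A

260 A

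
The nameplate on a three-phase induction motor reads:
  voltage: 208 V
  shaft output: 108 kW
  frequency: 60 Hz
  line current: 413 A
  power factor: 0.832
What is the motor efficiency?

87.2 %

P_out = 108 kW = 108000 W
P_in = √3·V_L·I_L·cosφ = 1.732 × 208 × 413 × 0.832 = 123790 W
η = P_out / P_in = 108000 / 123790 = 0.872 = 87.2%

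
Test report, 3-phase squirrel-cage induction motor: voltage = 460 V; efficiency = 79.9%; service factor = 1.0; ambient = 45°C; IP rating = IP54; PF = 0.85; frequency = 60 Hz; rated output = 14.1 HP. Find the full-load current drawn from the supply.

P_out = 14.1 × 746 = 10519 W
P_in = P_out / η = 10519 / 0.799 = 13165 W
I_L = P_in / (√3·V_L·cosφ) = 13165 / (1.732 × 460 × 0.85) = 19.4 A

19.4 A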